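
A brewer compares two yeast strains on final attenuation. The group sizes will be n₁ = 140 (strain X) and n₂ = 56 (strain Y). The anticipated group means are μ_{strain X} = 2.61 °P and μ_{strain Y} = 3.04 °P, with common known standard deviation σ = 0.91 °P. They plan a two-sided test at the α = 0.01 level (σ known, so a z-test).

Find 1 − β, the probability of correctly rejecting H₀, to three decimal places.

Standardized effect: d = |μ_{strain X} − μ_{strain Y}| / σ = |2.61 − 3.04| / 0.91 = 0.4725
Noncentrality parameter: δ = d / √(1/n₁ + 1/n₂) = 0.4725 / √(1/140 + 1/56) = 2.9885
Two-sided α = 0.01 → critical value z_{0.005} = 2.576.
Power = Φ(δ − 2.576) + Φ(−δ − 2.576) = Φ(0.413) + Φ(-5.564) = 0.6601 + 0.0000 = 0.6601.

Power ≈ 0.660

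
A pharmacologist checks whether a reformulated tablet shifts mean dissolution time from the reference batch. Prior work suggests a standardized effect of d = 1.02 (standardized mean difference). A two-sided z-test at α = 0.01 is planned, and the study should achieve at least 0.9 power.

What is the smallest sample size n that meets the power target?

Set Φ(δ − 2.576) = 0.9; then δ − 2.576 = Φ⁻¹(0.9) = 1.282, giving δ = 3.857.
(The Φ(−δ − z_{α/2}) term is vanishingly small for δ > 0 and is dropped in the standard sample-size formula.)
δ = d·√n ⇒ n = (δ/d)² = (3.857 / 1.02)² = 14.30.
Rounding up, n = 15.

n = 15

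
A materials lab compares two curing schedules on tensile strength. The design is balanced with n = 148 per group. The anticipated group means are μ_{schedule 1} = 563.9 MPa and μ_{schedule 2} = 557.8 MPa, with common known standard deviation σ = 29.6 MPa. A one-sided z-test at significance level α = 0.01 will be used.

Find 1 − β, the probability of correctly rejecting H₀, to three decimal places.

Standardized effect: d = |μ_{schedule 1} − μ_{schedule 2}| / σ = |563.9 − 557.8| / 29.6 = 0.2061
Noncentrality parameter: δ = d·√(n/2) = 0.2061 × √(148/2) = 1.7728
Critical value for a one-sided test at α = 0.01: z_α = 2.326.
Power = P(Z > 2.326 − δ) = Φ(-0.554) = 0.2899.

Power ≈ 0.290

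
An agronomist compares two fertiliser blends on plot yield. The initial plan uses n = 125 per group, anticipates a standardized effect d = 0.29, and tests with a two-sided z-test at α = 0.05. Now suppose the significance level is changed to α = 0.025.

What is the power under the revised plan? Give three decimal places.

Power ≈ 0.520

δ = d·√(n/2) = 0.29 × √(125/2) = 2.2927 (unchanged). New critical value: z_{0.0125} = 2.241.
Revised power = Φ(δ − 2.241) + Φ(−δ − 2.241) = Φ(0.051) + Φ(-4.534) = 0.5204 + 0.0000 = 0.5204.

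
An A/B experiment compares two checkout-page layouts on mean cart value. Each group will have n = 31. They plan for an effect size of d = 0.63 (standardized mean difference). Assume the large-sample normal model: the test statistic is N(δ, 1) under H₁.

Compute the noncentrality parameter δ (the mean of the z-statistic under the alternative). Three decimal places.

δ ≈ 2.480

The noncentrality parameter scales effect size by the design's sample-size factor: δ = d·√(n/2) = 0.63 × √(31/2) = 2.4803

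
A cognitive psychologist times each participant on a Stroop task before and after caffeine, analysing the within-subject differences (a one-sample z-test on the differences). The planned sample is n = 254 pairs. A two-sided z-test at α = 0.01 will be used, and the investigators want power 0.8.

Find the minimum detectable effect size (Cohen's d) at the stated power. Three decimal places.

d ≈ 0.214

Required noncentrality: δ = z_{0.005} + z_{0.20} = 2.576 + 0.842 = 3.417.
(The second rejection-region term Φ(−δ − z_{α/2}) is negligible and dropped.)
δ = d·√n ⇒ d = δ/√n = 3.417/√254 = 0.2144.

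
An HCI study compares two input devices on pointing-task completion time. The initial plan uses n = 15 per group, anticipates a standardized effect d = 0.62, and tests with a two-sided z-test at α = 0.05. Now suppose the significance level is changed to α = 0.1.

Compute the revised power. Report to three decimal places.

δ = d·√(n/2) = 0.62 × √(15/2) = 1.6979 (unchanged). New critical value: z_{0.05} = 1.645.
Revised power = Φ(δ − 1.645) + Φ(−δ − 1.645) = Φ(0.053) + Φ(-3.343) = 0.5212 + 0.0004 = 0.5216.

Power ≈ 0.522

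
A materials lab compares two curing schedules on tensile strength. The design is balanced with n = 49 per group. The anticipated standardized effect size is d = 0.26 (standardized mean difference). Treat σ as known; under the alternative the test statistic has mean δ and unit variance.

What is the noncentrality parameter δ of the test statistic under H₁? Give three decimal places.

δ ≈ 1.287

δ = d·√(n/2) = 0.26 × √(49/2) = 1.2869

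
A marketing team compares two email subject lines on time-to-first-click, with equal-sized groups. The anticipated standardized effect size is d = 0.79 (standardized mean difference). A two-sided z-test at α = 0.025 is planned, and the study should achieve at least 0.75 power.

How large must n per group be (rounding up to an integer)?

n = 28 per group

For power 0.75 need Φ(δ − z_{0.0125}) = 0.75, so δ = z_{0.0125} + z_{0.25} = 2.241 + 0.674 = 2.916.
(The Φ(−δ − z_{α/2}) term is vanishingly small for δ > 0 and is dropped in the standard sample-size formula.)
δ = d·√(n/2) ⇒ n = 2(δ/d)² = 2 × (2.916 / 0.79)² = 27.25.
Round up to the next whole unit.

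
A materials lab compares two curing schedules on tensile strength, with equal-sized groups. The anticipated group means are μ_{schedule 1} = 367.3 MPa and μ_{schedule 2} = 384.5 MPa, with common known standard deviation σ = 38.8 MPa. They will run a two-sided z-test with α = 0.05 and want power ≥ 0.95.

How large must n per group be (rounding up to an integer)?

n = 133 per group

Standardized effect: d = |μ_{schedule 1} − μ_{schedule 2}| / σ = |367.3 − 384.5| / 38.8 = 0.4433
Set Φ(δ − 1.960) = 0.95; then δ − 1.960 = Φ⁻¹(0.95) = 1.645, giving δ = 3.605.
(For δ > 0 the lower-tail rejection region contributes negligibly to power, so the one-term inversion is standard.)
δ = d·√(n/2) ⇒ n = 2(δ/d)² = 2 × (3.605 / 0.4433)² = 132.25.
Rounding up, n = 133 per group.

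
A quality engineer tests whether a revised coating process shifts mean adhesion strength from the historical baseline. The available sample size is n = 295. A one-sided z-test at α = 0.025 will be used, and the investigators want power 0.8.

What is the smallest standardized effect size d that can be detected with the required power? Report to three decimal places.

d ≈ 0.163

Required noncentrality: δ = z_{0.025} + z_{0.20} = 1.960 + 0.842 = 2.802.
δ = d·√n ⇒ d = δ/√n = 2.802/√295 = 0.1631.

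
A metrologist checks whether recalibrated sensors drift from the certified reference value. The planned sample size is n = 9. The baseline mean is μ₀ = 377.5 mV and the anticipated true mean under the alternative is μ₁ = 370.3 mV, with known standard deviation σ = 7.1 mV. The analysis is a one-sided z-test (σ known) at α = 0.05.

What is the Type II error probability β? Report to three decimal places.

Standardized effect: d = |μ₁ − μ₀| / σ = |370.3 − 377.5| / 7.1 = 1.0141
Noncentrality parameter: δ = d·√n = 1.0141 × √9 = 3.0423
One-sided α = 0.05 → critical value z_{0.05} = 1.645.
Power = P(Z > 1.645 − δ) = Φ(1.397) = 0.9189.
Type II error: β = 1 − power = 1 − 0.9189 = 0.0811.

β ≈ 0.081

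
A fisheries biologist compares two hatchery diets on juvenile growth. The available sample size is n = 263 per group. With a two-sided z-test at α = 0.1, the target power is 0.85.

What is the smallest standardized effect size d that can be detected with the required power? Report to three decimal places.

d ≈ 0.234

Need Φ(δ − 1.645) = 0.85, so δ = 1.645 + 1.036 = 2.681.
(Lower-tail contribution to power is negligible for δ > 0.)
δ = d·√(n/2) ⇒ d = δ/√(n/2) = 2.681/√(263/2) = 0.2338.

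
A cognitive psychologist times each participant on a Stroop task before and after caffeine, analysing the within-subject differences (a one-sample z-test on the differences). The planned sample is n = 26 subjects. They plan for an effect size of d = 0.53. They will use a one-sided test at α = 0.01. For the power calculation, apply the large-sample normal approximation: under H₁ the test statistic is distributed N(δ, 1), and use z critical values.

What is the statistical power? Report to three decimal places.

Noncentrality parameter: λ = d·√n = 0.53 × √26 = 2.7025
Critical value for a one-sided test at α = 0.01: z_α = 2.326.
Power = P(Z > 2.326 − λ) = Φ(0.376) = 0.6466.

Power ≈ 0.647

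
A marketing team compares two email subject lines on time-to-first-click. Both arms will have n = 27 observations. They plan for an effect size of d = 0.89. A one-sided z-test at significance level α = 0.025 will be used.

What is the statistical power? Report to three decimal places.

Power ≈ 0.905

Noncentrality parameter: λ = d·√(n/2) = 0.89 × √(27/2) = 3.2701
One-sided α = 0.025 → critical value z_{0.025} = 1.960.
Power = P(Z > 1.960 − λ) = Φ(1.310) = 0.9049.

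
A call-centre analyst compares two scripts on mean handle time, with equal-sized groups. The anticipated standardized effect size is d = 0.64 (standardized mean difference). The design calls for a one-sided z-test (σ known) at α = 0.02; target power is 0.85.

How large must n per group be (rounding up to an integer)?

Set Φ(δ − 2.054) = 0.85; then δ − 2.054 = Φ⁻¹(0.85) = 1.036, giving δ = 3.090.
δ = d·√(n/2) ⇒ n = 2(δ/d)² = 2 × (3.090 / 0.64)² = 46.63.
Round up to the next whole unit.

n = 47 per group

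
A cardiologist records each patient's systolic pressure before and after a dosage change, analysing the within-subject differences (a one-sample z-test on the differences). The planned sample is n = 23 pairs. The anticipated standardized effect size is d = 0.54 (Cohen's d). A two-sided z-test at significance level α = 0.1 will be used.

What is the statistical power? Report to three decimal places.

Power ≈ 0.828

Noncentrality parameter: δ = d·√n = 0.54 × √23 = 2.5897
Two-sided α = 0.1 → critical value z_{0.05} = 1.645.
Power = Φ(δ − 1.645) + Φ(−δ − 1.645) = Φ(0.945) + Φ(-4.235) = 0.8276 + 0.0000 = 0.8277.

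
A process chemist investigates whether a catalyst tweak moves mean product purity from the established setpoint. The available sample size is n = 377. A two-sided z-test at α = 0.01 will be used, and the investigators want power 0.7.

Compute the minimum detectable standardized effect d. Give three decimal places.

d ≈ 0.160

Need Φ(δ − 2.576) = 0.7, so δ = 2.576 + 0.524 = 3.100.
(Lower-tail contribution to power is negligible for δ > 0.)
δ = d·√n ⇒ d = δ/√n = 3.100/√377 = 0.1597.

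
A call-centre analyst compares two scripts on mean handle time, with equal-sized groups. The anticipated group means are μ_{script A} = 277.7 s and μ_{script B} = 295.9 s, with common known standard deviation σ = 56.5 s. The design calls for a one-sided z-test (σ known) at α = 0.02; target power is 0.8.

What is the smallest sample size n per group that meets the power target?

Standardized effect: d = |μ_{script A} − μ_{script B}| / σ = |277.7 − 295.9| / 56.5 = 0.3221
Set Φ(δ − 2.054) = 0.8; then δ − 2.054 = Φ⁻¹(0.8) = 0.842, giving δ = 2.895.
δ = d·√(n/2) ⇒ n = 2(δ/d)² = 2 × (2.895 / 0.3221)² = 161.58.
Rounding up, n = 162 per group.

n = 162 per group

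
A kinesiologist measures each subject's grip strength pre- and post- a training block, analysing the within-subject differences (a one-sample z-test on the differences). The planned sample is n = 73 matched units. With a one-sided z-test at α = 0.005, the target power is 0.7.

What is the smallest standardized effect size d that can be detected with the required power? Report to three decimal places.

d ≈ 0.363

Required noncentrality: δ = z_{0.005} + z_{0.30} = 2.576 + 0.524 = 3.100.
δ = d·√n ⇒ d = δ/√n = 3.100/√73 = 0.3629.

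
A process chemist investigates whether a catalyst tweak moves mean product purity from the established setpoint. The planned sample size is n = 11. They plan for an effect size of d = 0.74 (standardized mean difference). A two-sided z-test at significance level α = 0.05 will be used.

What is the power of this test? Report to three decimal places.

Power ≈ 0.689

Noncentrality parameter: δ = d·√n = 0.74 × √11 = 2.4543
Two-sided α = 0.05 → critical value z_{0.025} = 1.960.
Power = Φ(δ − 1.960) + Φ(−δ − 1.960) = Φ(0.494) + Φ(-4.414) = 0.6895 + 0.0000 = 0.6895.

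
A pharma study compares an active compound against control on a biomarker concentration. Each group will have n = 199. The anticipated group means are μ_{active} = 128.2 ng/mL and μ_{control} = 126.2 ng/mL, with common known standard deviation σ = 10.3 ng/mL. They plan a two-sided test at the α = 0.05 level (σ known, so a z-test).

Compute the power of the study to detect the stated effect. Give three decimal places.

Power ≈ 0.491

Standardized effect: d = |μ_{active} − μ_{control}| / σ = |128.2 − 126.2| / 10.3 = 0.1942
Noncentrality parameter: δ = d·√(n/2) = 0.1942 × √(199/2) = 1.9369
Two-sided α = 0.05 → critical value z_{0.025} = 1.960.
Power = Φ(δ − 1.960) + Φ(−δ − 1.960) = Φ(-0.023) + Φ(-3.897) = 0.4908 + 0.0000 = 0.4908.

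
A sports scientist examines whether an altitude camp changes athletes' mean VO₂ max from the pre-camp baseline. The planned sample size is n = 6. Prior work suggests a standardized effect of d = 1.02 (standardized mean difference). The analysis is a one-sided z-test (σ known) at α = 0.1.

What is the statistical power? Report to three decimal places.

Noncentrality parameter: δ = d·√n = 1.02 × √6 = 2.4985
Critical value for a one-sided test at α = 0.1: z_α = 1.282.
Power = P(Z > 1.282 − δ) = Φ(1.217) = 0.8882.

Power ≈ 0.888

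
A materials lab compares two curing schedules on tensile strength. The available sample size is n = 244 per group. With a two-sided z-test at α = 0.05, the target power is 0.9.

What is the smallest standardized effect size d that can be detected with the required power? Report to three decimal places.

Required noncentrality: δ = z_{0.025} + z_{0.10} = 1.960 + 1.282 = 3.242.
(Lower-tail contribution to power is negligible for δ > 0.)
δ = d·√(n/2) ⇒ d = δ/√(n/2) = 3.242/√(244/2) = 0.2935.

d ≈ 0.293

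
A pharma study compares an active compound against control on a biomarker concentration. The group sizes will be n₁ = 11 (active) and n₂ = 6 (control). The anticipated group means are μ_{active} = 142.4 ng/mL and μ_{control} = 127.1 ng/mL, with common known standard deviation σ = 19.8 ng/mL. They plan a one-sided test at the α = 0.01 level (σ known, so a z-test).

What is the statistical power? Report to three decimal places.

Standardized effect: d = |μ_{active} − μ_{control}| / σ = |142.4 − 127.1| / 19.8 = 0.7727
Noncentrality parameter: δ = d / √(1/n₁ + 1/n₂) = 0.7727 / √(1/11 + 1/6) = 1.5226
One-sided α = 0.01 → critical value z_{0.01} = 2.326.
Power = P(Z > 2.326 − δ) = Φ(-0.804) = 0.2108.

Power ≈ 0.211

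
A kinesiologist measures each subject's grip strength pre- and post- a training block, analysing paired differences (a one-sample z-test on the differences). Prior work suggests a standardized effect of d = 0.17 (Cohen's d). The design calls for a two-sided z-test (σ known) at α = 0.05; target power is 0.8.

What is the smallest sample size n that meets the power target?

n = 272

For power 0.8 need Φ(δ − z_{0.025}) = 0.8, so δ = z_{0.025} + z_{0.20} = 1.960 + 0.842 = 2.802.
(For δ > 0 the lower-tail rejection region contributes negligibly to power, so the one-term inversion is standard.)
δ = d·√n ⇒ n = (δ/d)² = (2.802 / 0.17)² = 271.59.
Round up to the next whole unit.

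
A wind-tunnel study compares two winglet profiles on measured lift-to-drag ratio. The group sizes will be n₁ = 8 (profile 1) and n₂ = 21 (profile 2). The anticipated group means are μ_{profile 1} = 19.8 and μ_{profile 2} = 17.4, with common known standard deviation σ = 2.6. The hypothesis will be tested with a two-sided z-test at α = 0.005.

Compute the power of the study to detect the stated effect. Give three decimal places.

Power ≈ 0.279

Standardized effect: d = |μ_{profile 1} − μ_{profile 2}| / σ = |19.8 − 17.4| / 2.6 = 0.9231
Noncentrality parameter: δ = d / √(1/n₁ + 1/n₂) = 0.9231 / √(1/8 + 1/21) = 2.2217
Two-sided α = 0.005 → critical value z_{0.0025} = 2.807.
Power = Φ(δ − 2.807) + Φ(−δ − 2.807) = Φ(-0.585) + Φ(-5.029) = 0.2792 + 0.0000 = 0.2792.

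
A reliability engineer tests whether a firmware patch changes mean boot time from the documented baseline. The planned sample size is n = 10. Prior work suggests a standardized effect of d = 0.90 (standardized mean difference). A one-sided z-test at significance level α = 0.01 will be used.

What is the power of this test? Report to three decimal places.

Noncentrality parameter: λ = d·√n = 0.90 × √10 = 2.8460
Critical value for a one-sided test at α = 0.01: z_α = 2.326.
Power = P(Z > 2.326 − λ) = Φ(0.520) = 0.6984.

Power ≈ 0.698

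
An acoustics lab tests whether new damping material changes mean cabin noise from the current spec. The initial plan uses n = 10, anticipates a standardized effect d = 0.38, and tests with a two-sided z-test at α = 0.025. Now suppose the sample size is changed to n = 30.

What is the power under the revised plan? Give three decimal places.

With n = 30: δ = d·√n = 0.38 × √30 = 2.0813. Critical value z_{0.0125} = 2.241.
Revised power = Φ(δ − 2.241) + Φ(−δ − 2.241) = Φ(-0.160) + Φ(-4.323) = 0.4364 + 0.0000 = 0.4364.

Power ≈ 0.436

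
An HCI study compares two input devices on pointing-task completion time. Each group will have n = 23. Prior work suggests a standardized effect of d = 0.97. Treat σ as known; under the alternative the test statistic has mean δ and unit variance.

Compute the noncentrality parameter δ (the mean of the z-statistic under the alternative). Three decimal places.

δ ≈ 3.289

The noncentrality parameter scales effect size by the design's sample-size factor: δ = d·√(n/2) = 0.97 × √(23/2) = 3.2894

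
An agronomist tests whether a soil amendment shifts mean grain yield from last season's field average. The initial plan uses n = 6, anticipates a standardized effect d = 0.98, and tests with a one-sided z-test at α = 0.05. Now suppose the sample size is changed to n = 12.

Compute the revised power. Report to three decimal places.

With n = 12: δ = d·√n = 0.98 × √12 = 3.3948. Critical value z_{0.05} = 1.645.
Revised power = Φ(δ − 1.645) = Φ(1.750) = 0.9599.

Power ≈ 0.960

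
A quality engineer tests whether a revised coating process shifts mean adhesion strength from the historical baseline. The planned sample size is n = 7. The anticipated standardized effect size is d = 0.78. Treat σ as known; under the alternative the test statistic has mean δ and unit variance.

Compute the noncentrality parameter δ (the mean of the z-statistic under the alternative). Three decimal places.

δ ≈ 2.064

The noncentrality parameter scales effect size by the design's sample-size factor: δ = d·√n = 0.78 × √7 = 2.0637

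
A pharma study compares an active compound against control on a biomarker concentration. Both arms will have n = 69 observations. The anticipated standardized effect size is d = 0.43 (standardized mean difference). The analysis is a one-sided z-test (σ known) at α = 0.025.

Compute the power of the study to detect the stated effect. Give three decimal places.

Power ≈ 0.714

Noncentrality parameter: λ = d·√(n/2) = 0.43 × √(69/2) = 2.5257
One-sided α = 0.025 → critical value z_{0.025} = 1.960.
Power = P(Z > 1.960 − λ) = Φ(0.566) = 0.7142.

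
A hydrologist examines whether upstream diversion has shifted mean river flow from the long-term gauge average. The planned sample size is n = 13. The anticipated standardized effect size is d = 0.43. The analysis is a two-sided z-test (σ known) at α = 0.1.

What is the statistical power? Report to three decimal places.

Power ≈ 0.463

Noncentrality parameter: δ = d·√n = 0.43 × √13 = 1.5504
Critical value for a two-sided test at α = 0.1: z_{α/2} = 1.645.
Power = Φ(δ − 1.645) + Φ(−δ − 1.645) = Φ(-0.094) + Φ(-3.195) = 0.4624 + 0.0007 = 0.4631.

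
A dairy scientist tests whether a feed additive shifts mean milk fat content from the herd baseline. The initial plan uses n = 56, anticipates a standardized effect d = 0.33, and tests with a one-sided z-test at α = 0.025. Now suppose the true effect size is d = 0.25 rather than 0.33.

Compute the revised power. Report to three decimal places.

With d = 0.25: δ = d·√n = 0.25 × √56 = 1.8708. Critical value z_{0.025} = 1.960.
Revised power = P(Z > 1.960 − δ) = Φ(-0.089) = 0.4645.

Power ≈ 0.464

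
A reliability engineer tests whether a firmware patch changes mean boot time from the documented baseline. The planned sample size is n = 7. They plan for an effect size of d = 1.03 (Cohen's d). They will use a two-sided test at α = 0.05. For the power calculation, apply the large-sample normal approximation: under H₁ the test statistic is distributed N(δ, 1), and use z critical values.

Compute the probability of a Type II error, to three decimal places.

Noncentrality parameter: δ = d·√n = 1.03 × √7 = 2.7251
Two-sided α = 0.05 → critical value z_{0.025} = 1.960.
Power = Φ(δ − 1.960) + Φ(−δ − 1.960) = Φ(0.765) + Φ(-4.685) = 0.7779 + 0.0000 = 0.7779.
Type II error: β = 1 − power = 1 − 0.7779 = 0.2221.

β ≈ 0.222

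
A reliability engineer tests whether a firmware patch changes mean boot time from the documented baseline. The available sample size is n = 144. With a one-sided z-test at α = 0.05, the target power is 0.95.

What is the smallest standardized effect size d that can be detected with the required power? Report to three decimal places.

d ≈ 0.274

Required noncentrality: δ = z_{0.05} + z_{0.05} = 1.645 + 1.645 = 3.290.
δ = d·√n ⇒ d = δ/√n = 3.290/√144 = 0.2741.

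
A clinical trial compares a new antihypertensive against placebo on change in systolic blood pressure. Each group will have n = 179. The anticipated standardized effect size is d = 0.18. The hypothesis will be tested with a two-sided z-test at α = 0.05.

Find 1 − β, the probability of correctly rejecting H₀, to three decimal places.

Power ≈ 0.399

Noncentrality parameter: δ = d·√(n/2) = 0.18 × √(179/2) = 1.7029
Two-sided α = 0.05 → critical value z_{0.025} = 1.960.
Power = Φ(δ − 1.960) + Φ(−δ − 1.960) = Φ(-0.257) + Φ(-3.663) = 0.3986 + 0.0001 = 0.3987.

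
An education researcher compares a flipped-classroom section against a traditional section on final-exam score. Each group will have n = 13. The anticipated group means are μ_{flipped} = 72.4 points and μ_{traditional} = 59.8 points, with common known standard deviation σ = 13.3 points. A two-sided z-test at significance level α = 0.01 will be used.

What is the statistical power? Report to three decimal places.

Power ≈ 0.436

Standardized effect: d = |μ_{flipped} − μ_{traditional}| / σ = |72.4 − 59.8| / 13.3 = 0.9474
Noncentrality parameter: δ = d·√(n/2) = 0.9474 × √(13/2) = 2.4153
Critical value for a two-sided test at α = 0.01: z_{α/2} = 2.576.
Power = Φ(δ − 2.576) + Φ(−δ − 2.576) = Φ(-0.161) + Φ(-4.991) = 0.4362 + 0.0000 = 0.4362.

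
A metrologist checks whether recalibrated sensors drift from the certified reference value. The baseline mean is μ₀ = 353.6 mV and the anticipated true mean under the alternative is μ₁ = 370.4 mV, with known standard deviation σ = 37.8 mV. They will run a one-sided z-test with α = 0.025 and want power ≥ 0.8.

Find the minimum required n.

Standardized effect: d = |μ₁ − μ₀| / σ = |370.4 − 353.6| / 37.8 = 0.4444
For power 0.8 need Φ(δ − z_{0.025}) = 0.8, so δ = z_{0.025} + z_{0.20} = 1.960 + 0.842 = 2.802.
δ = d·√n ⇒ n = (δ/d)² = (2.802 / 0.4444)² = 39.73.
Round up to the next whole unit.

n = 40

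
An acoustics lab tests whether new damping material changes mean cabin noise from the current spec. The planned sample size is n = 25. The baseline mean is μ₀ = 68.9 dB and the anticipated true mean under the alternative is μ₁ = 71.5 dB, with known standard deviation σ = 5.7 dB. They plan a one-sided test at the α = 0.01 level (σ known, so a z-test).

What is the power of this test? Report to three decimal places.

Power ≈ 0.482

Standardized effect: d = |μ₁ − μ₀| / σ = |71.5 − 68.9| / 5.7 = 0.4561
Noncentrality parameter: δ = d·√n = 0.4561 × √25 = 2.2807
One-sided α = 0.01 → critical value z_{0.01} = 2.326.
Power = P(Z > 2.326 − δ) = Φ(-0.046) = 0.4818.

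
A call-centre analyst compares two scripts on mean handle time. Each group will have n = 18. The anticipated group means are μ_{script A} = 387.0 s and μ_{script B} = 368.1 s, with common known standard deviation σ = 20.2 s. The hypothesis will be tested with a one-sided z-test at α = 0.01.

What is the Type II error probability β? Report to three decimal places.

Standardized effect: d = |μ_{script A} − μ_{script B}| / σ = |387.0 − 368.1| / 20.2 = 0.9356
Noncentrality parameter: δ = d·√(n/2) = 0.9356 × √(18/2) = 2.8069
One-sided α = 0.01 → critical value z_{0.01} = 2.326.
Power = Φ(δ − 2.326) = Φ(0.481) = 0.6846.
Type II error: β = 1 − power = 1 − 0.6846 = 0.3154.

β ≈ 0.315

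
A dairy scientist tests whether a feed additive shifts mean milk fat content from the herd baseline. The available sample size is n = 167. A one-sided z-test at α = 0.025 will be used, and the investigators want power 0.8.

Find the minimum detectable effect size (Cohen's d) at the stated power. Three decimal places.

Required noncentrality: δ = z_{0.025} + z_{0.20} = 1.960 + 0.842 = 2.802.
δ = d·√n ⇒ d = δ/√n = 2.802/√167 = 0.2168.

d ≈ 0.217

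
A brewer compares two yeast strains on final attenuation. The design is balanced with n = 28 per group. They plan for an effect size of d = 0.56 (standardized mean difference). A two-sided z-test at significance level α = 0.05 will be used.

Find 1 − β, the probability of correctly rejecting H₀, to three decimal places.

Power ≈ 0.554

Noncentrality parameter: δ = d·√(n/2) = 0.56 × √(28/2) = 2.0953
Two-sided α = 0.05 → critical value z_{0.025} = 1.960.
Power = Φ(δ − 1.960) + Φ(−δ − 1.960) = Φ(0.135) + Φ(-4.055) = 0.5538 + 0.0000 = 0.5539.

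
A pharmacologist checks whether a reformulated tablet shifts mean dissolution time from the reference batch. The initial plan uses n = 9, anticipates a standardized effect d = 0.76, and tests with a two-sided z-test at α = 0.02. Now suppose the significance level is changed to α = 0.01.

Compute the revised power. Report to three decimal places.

δ = d·√n = 0.76 × √9 = 2.2800 (unchanged). New critical value: z_{0.005} = 2.576.
Revised power = Φ(δ − 2.576) + Φ(−δ − 2.576) = Φ(-0.296) + Φ(-4.856) = 0.3837 + 0.0000 = 0.3837.

Power ≈ 0.384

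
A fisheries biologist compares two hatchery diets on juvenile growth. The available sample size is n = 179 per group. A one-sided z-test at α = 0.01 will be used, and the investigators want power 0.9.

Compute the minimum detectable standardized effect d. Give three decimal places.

Need Φ(δ − 2.326) = 0.9, so δ = 2.326 + 1.282 = 3.608.
δ = d·√(n/2) ⇒ d = δ/√(n/2) = 3.608/√(179/2) = 0.3814.

d ≈ 0.381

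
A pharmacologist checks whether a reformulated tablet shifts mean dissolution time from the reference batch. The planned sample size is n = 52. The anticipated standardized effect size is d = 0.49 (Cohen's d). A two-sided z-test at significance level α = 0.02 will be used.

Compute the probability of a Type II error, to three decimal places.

Noncentrality parameter: δ = d·√n = 0.49 × √52 = 3.5334
Two-sided α = 0.02 → critical value z_{0.01} = 2.326.
Power = Φ(δ − 2.326) + Φ(−δ − 2.326) = Φ(1.207) + Φ(-5.860) = 0.8863 + 0.0000 = 0.8863.
Type II error: β = 1 − power = 1 − 0.8863 = 0.1137.

β ≈ 0.114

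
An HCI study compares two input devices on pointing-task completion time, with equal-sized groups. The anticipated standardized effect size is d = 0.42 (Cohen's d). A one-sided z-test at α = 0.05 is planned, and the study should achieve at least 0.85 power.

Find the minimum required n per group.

n = 82 per group

For power 0.85 need Φ(δ − z_{0.05}) = 0.85, so δ = z_{0.05} + z_{0.15} = 1.645 + 1.036 = 2.681.
δ = d·√(n/2) ⇒ n = 2(δ/d)² = 2 × (2.681 / 0.42)² = 81.51.
Rounding up, n = 82 per group.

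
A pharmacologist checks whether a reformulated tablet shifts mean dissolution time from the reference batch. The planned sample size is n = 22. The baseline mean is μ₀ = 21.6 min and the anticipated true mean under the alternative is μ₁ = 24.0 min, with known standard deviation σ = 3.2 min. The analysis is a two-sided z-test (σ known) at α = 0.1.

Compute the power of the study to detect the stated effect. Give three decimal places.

Power ≈ 0.969

Standardized effect: d = |μ₁ − μ₀| / σ = |24.0 − 21.6| / 3.2 = 0.7500
Noncentrality parameter: δ = d·√n = 0.7500 × √22 = 3.5178
Two-sided α = 0.1 → critical value z_{0.05} = 1.645.
Power = Φ(δ − 1.645) + Φ(−δ − 1.645) = Φ(1.873) + Φ(-5.163) = 0.9695 + 0.0000 = 0.9695.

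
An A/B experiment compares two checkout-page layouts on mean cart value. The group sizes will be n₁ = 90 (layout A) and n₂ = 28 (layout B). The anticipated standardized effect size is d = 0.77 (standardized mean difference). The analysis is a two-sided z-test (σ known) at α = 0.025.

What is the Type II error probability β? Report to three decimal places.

β ≈ 0.094

Noncentrality parameter: δ = d / √(1/n₁ + 1/n₂) = 0.77 / √(1/90 + 1/28) = 3.5584
Two-sided α = 0.025 → critical value z_{0.0125} = 2.241.
Power = Φ(δ − 2.241) + Φ(−δ − 2.241) = Φ(1.317) + Φ(-5.800) = 0.9061 + 0.0000 = 0.9061.
Type II error: β = 1 − power = 1 − 0.9061 = 0.0939.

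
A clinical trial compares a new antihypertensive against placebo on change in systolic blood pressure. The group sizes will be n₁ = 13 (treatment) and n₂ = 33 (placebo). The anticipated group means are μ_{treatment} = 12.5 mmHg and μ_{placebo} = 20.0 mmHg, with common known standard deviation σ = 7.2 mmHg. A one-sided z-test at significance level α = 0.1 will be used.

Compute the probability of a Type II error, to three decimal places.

β ≈ 0.029

Standardized effect: d = |μ_{treatment} − μ_{placebo}| / σ = |12.5 − 20.0| / 7.2 = 1.0417
Noncentrality parameter: δ = d / √(1/n₁ + 1/n₂) = 1.0417 / √(1/13 + 1/33) = 3.1811
One-sided α = 0.1 → critical value z_{0.1} = 1.282.
Power = P(Z > 1.282 − δ) = Φ(1.900) = 0.9713.
Type II error: β = 1 − power = 1 − 0.9713 = 0.0287.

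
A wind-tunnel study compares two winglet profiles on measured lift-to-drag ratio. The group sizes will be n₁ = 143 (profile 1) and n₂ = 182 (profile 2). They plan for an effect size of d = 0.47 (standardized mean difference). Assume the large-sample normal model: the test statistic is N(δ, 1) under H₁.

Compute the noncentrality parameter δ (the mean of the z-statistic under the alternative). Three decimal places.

δ = d / √(1/n₁ + 1/n₂) = 0.47 / √(1/143 + 1/182) = 4.2059

δ ≈ 4.206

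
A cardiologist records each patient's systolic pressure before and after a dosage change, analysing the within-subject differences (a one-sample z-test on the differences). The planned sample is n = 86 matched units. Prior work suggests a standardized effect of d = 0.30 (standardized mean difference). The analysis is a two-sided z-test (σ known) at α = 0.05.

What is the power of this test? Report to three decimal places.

Noncentrality parameter: δ = d·√n = 0.30 × √86 = 2.7821
Critical value for a two-sided test at α = 0.05: z_{α/2} = 1.960.
Power = Φ(δ − 1.960) + Φ(−δ − 1.960) = Φ(0.822) + Φ(-4.742) = 0.7945 + 0.0000 = 0.7945.

Power ≈ 0.794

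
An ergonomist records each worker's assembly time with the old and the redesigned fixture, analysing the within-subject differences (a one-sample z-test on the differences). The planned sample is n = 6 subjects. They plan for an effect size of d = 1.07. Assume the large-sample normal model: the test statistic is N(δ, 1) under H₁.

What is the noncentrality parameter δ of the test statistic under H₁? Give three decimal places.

δ = d·√n = 1.07 × √6 = 2.6210

δ ≈ 2.621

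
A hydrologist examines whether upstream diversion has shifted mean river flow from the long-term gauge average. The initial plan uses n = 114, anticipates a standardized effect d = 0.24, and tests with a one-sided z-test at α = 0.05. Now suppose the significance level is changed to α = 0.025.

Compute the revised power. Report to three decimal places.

δ = d·√n = 0.24 × √114 = 2.5625 (unchanged). New critical value: z_{0.025} = 1.960.
Revised power = P(Z > 1.960 − δ) = Φ(0.603) = 0.7266.

Power ≈ 0.727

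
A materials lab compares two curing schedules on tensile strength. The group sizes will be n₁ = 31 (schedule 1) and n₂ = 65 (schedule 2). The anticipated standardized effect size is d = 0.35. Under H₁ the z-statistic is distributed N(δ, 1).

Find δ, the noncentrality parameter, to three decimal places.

δ ≈ 1.604

δ = d / √(1/n₁ + 1/n₂) = 0.35 / √(1/31 + 1/65) = 1.6035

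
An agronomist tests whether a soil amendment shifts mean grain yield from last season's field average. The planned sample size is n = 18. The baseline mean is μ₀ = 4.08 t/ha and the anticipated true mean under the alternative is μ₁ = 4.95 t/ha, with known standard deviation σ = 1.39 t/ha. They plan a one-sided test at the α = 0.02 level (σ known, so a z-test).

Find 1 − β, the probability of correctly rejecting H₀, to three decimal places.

Standardized effect: d = |μ₁ − μ₀| / σ = |4.95 − 4.08| / 1.39 = 0.6259
Noncentrality parameter: δ = d·√n = 0.6259 × √18 = 2.6555
Critical value for a one-sided test at α = 0.02: z_α = 2.054.
Power = Φ(δ − 2.054) = Φ(0.602) = 0.7263.

Power ≈ 0.726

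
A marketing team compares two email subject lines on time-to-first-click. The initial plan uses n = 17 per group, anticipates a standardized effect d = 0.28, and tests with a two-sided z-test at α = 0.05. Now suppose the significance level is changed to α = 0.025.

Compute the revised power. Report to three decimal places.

δ = d·√(n/2) = 0.28 × √(17/2) = 0.8163 (unchanged). New critical value: z_{0.0125} = 2.241.
Revised power = Φ(δ − 2.241) + Φ(−δ − 2.241) = Φ(-1.425) + Φ(-3.058) = 0.0771 + 0.0011 = 0.0782.

Power ≈ 0.078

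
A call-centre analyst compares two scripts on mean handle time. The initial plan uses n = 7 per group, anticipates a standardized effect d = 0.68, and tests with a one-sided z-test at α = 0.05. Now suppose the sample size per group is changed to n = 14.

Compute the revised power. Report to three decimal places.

Power ≈ 0.561

With n = 14 per group: δ = d·√(n/2) = 0.68 × √(14/2) = 1.7991. Critical value z_{0.05} = 1.645.
Revised power = P(Z > 1.645 − δ) = Φ(0.154) = 0.5613.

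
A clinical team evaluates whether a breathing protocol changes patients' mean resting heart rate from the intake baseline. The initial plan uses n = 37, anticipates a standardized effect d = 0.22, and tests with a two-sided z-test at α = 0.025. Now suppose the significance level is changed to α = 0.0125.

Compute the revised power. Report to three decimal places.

δ = d·√n = 0.22 × √37 = 1.3382 (unchanged). New critical value: z_{0.0063} = 2.498.
Revised power = Φ(δ − 2.498) + Φ(−δ − 2.498) = Φ(-1.159) + Φ(-3.836) = 0.1231 + 0.0001 = 0.1232.

Power ≈ 0.123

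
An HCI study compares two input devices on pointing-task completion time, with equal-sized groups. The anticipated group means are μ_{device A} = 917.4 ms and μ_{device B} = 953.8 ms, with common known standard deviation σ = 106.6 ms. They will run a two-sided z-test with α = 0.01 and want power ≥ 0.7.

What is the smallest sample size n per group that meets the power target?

n = 165 per group

Standardized effect: d = |μ_{device A} − μ_{device B}| / σ = |917.4 − 953.8| / 106.6 = 0.3415
Set Φ(δ − 2.576) = 0.7; then δ − 2.576 = Φ⁻¹(0.7) = 0.524, giving δ = 3.100.
(Ignoring the negligible lower-tail rejection probability gives the usual closed-form inversion.)
δ = d·√(n/2) ⇒ n = 2(δ/d)² = 2 × (3.100 / 0.3415)² = 164.87.
Rounding up, n = 165 per group.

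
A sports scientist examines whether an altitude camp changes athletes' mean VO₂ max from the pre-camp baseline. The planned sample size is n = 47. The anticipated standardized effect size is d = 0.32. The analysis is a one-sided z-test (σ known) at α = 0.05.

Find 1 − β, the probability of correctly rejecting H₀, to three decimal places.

Power ≈ 0.708

Noncentrality parameter: δ = d·√n = 0.32 × √47 = 2.1938
Critical value for a one-sided test at α = 0.05: z_α = 1.645.
Power = P(Z > 1.645 − δ) = Φ(0.549) = 0.7085.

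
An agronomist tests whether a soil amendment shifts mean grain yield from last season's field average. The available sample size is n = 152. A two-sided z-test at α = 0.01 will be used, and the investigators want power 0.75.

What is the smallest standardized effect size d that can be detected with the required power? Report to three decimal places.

d ≈ 0.264

Need Φ(δ − 2.576) = 0.75, so δ = 2.576 + 0.674 = 3.250.
(The second rejection-region term Φ(−δ − z_{α/2}) is negligible and dropped.)
δ = d·√n ⇒ d = δ/√n = 3.250/√152 = 0.2636.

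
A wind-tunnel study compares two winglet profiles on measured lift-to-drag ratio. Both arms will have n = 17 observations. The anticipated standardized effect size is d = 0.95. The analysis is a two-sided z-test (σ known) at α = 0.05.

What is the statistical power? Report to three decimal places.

Noncentrality parameter: δ = d·√(n/2) = 0.95 × √(17/2) = 2.7697
Two-sided α = 0.05 → critical value z_{0.025} = 1.960.
Power = Φ(δ − 1.960) + Φ(−δ − 1.960) = Φ(0.810) + Φ(-4.730) = 0.7910 + 0.0000 = 0.7910.

Power ≈ 0.791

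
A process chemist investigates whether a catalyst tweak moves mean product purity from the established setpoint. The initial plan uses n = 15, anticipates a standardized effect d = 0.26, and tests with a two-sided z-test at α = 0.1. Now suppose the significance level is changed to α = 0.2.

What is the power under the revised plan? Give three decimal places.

δ = d·√n = 0.26 × √15 = 1.0070 (unchanged). New critical value: z_{0.1} = 1.282.
Revised power = Φ(δ − 1.282) + Φ(−δ − 1.282) = Φ(-0.275) + Φ(-2.289) = 0.3918 + 0.0111 = 0.4029.

Power ≈ 0.403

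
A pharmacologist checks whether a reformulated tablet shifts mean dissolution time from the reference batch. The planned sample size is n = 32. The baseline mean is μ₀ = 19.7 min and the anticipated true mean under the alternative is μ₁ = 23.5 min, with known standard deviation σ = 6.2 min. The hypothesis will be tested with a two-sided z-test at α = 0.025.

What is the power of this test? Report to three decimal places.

Power ≈ 0.890

Standardized effect: d = |μ₁ − μ₀| / σ = |23.5 − 19.7| / 6.2 = 0.6129
Noncentrality parameter: δ = d·√n = 0.6129 × √32 = 3.4671
Two-sided α = 0.025 → critical value z_{0.0125} = 2.241.
Power = Φ(δ − 2.241) + Φ(−δ − 2.241) = Φ(1.226) + Φ(-5.709) = 0.8898 + 0.0000 = 0.8898.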